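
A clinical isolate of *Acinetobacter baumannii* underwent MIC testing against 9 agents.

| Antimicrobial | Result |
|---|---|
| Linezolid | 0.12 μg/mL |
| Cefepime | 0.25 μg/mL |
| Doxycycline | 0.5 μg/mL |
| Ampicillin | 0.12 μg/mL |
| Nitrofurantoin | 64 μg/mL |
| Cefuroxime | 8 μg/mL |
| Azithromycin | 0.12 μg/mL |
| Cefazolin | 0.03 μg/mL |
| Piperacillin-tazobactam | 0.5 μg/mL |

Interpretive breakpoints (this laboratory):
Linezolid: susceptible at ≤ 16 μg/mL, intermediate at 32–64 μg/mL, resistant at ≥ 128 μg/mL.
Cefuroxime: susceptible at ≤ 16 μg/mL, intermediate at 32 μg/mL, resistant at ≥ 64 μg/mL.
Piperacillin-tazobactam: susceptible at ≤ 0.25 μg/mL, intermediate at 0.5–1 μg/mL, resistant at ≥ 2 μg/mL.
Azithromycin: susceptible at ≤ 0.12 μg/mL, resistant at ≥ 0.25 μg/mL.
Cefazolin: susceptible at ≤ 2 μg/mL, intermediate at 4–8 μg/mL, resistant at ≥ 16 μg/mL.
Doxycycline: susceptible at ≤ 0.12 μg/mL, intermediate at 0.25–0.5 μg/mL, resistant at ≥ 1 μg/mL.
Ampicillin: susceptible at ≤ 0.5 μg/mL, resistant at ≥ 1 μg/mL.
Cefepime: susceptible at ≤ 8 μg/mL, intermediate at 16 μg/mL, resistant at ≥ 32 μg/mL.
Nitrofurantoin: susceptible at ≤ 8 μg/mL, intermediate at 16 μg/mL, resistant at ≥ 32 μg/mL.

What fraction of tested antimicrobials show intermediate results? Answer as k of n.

2 of 9

Linezolid 0.12 μg/mL: ≤ 16 μg/mL — S
Cefepime: 0.25 μg/mL is ≤ 8 μg/mL → susceptible
Doxycycline: 0.5 μg/mL is in 0.25–0.5 μg/mL → I
Ampicillin: 0.12 μg/mL is ≤ 0.5 μg/mL — S
Nitrofurantoin 64 μg/mL: ≥ 32 μg/mL → R
Cefuroxime 8 μg/mL: ≤ 16 μg/mL ⇒ susceptible
Azithromycin (0.12 μg/mL) ≤ 0.12 μg/mL ⇒ Susceptible
Cefazolin: 0.03 μg/mL is ≤ 2 μg/mL → S
Piperacillin-tazobactam 0.5 μg/mL: in 0.5–1 μg/mL → I
Intermediate: 2/9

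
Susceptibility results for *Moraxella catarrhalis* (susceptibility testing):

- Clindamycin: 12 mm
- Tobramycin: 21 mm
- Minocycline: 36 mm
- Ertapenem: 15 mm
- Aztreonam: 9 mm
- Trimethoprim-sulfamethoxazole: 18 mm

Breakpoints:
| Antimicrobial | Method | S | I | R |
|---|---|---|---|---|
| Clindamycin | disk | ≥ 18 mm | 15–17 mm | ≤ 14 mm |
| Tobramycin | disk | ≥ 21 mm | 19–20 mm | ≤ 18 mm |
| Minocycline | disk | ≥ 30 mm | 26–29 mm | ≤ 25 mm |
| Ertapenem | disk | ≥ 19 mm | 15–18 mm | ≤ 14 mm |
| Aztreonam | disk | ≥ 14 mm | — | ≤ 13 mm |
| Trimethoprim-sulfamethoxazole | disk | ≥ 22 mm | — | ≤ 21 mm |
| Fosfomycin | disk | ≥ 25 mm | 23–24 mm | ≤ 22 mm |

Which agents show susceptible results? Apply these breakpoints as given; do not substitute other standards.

Clindamycin 12 mm: ≤ 14 mm → resistant
Tobramycin: 21 mm is ≥ 21 mm ⇒ susceptible
Minocycline: 36 mm is ≥ 30 mm ⇒ S
Ertapenem 15 mm: in 15–18 mm → Intermediate
Aztreonam: 9 mm is ≤ 13 mm ⇒ resistant
Trimethoprim-sulfamethoxazole 18 mm: ≤ 21 mm — Resistant

tobramycin, minocycline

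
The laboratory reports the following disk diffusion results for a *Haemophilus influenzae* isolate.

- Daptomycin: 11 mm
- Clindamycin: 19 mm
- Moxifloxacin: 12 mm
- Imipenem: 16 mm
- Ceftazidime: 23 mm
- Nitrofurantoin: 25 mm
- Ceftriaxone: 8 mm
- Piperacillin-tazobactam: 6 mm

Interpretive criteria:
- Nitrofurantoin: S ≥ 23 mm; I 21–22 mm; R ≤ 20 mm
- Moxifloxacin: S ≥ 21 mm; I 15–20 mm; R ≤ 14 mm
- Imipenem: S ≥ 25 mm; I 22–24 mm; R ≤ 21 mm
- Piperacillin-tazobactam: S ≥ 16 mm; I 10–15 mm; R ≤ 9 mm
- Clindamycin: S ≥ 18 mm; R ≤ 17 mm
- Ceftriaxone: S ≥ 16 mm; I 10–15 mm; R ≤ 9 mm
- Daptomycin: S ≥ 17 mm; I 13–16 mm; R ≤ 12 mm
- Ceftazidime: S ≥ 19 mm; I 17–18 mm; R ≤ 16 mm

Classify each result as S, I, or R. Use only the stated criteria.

Daptomycin 11 mm: ≤ 12 mm ⇒ Resistant
Clindamycin (19 mm) ≥ 18 mm — susceptible
Moxifloxacin: 12 mm is ≤ 14 mm ⇒ Resistant
Imipenem 16 mm: ≤ 21 mm ⇒ resistant
Ceftazidime 23 mm: ≥ 19 mm — Susceptible
Nitrofurantoin 25 mm: ≥ 23 mm → susceptible
Ceftriaxone (8 mm) ≤ 9 mm ⇒ resistant
Piperacillin-tazobactam 6 mm: ≤ 9 mm → R

R, S, R, R, S, S, R, R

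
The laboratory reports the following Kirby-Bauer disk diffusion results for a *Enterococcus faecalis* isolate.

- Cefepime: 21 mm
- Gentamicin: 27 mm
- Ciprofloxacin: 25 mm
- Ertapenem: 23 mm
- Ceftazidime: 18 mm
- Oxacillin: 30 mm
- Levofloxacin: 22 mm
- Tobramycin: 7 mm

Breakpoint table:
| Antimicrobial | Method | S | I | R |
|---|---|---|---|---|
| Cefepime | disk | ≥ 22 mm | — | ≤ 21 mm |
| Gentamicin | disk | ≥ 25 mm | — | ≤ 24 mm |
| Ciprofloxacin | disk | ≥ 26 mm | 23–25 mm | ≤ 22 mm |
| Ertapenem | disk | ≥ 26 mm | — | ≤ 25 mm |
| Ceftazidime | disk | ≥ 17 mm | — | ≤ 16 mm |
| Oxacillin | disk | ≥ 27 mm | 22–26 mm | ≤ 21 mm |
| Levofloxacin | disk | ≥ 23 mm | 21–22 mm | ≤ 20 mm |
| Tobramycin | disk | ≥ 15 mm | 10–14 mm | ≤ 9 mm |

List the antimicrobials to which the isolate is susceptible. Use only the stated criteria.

gentamicin, ceftazidime, oxacillin

Cefepime: 21 mm is ≤ 21 mm → Resistant
Gentamicin (27 mm) ≥ 25 mm → S
Ciprofloxacin: 25 mm is in 23–25 mm → I
Ertapenem 23 mm: ≤ 25 mm ⇒ resistant
Ceftazidime 18 mm: ≥ 17 mm — Susceptible
Oxacillin 30 mm: ≥ 27 mm — S
Levofloxacin 22 mm: in 21–22 mm → intermediate
Tobramycin 7 mm: ≤ 9 mm — R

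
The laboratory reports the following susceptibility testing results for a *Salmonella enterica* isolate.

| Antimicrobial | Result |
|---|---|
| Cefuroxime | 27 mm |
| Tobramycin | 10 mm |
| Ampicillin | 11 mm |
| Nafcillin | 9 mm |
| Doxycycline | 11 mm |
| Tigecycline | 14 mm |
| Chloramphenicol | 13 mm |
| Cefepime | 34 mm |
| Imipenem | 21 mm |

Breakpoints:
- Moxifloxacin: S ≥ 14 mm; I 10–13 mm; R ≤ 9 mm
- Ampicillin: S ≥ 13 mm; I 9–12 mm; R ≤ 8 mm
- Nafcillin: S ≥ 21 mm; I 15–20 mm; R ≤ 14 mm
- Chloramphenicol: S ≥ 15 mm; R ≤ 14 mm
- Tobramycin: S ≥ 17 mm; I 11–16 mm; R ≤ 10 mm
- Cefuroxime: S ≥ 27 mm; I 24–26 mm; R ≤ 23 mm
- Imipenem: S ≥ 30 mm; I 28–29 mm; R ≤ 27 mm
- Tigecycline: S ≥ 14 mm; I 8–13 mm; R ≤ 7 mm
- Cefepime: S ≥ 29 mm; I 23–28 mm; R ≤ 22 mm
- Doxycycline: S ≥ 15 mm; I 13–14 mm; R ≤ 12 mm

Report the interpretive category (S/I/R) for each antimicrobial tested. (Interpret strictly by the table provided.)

S, R, I, R, R, S, R, S, R

Cefuroxime (27 mm) ≥ 27 mm ⇒ Susceptible
Tobramycin (10 mm) ≤ 10 mm — resistant
Ampicillin (11 mm) in 9–12 mm → intermediate
Nafcillin 9 mm: ≤ 14 mm → R
Doxycycline: 11 mm is ≤ 12 mm — R
Tigecycline 14 mm: ≥ 14 mm → Susceptible
Chloramphenicol 13 mm: ≤ 14 mm — Resistant
Cefepime (34 mm) ≥ 29 mm → S
Imipenem: 21 mm is ≤ 27 mm → resistant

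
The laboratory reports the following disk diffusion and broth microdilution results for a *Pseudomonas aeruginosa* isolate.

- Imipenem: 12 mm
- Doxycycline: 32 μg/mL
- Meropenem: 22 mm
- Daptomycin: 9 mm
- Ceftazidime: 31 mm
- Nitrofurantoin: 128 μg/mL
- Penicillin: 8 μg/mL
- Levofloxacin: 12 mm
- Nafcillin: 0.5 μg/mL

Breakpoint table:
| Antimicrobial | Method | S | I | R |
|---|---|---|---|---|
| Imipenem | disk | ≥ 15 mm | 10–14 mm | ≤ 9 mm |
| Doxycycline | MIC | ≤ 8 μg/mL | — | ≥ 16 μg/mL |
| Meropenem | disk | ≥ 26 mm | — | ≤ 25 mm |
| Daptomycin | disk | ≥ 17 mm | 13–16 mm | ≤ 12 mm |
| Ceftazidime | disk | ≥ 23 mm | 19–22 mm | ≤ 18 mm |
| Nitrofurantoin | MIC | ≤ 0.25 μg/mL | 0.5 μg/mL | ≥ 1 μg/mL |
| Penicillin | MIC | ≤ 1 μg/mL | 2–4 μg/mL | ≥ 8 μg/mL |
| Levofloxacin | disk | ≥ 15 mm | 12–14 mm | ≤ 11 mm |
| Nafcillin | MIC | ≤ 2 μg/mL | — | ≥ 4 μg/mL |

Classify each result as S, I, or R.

Imipenem 12 mm: in 10–14 mm → I
Doxycycline: 32 μg/mL is ≥ 16 μg/mL — Resistant
Meropenem: 22 mm is ≤ 25 mm — R
Daptomycin 9 mm: ≤ 12 mm → Resistant
Ceftazidime: 31 mm is ≥ 23 mm → susceptible
Nitrofurantoin: 128 μg/mL is ≥ 1 μg/mL — Resistant
Penicillin: 8 μg/mL is ≥ 8 μg/mL ⇒ resistant
Levofloxacin 12 mm: in 12–14 mm → I
Nafcillin 0.5 μg/mL: ≤ 2 μg/mL ⇒ susceptible

I, R, R, R, S, R, R, I, S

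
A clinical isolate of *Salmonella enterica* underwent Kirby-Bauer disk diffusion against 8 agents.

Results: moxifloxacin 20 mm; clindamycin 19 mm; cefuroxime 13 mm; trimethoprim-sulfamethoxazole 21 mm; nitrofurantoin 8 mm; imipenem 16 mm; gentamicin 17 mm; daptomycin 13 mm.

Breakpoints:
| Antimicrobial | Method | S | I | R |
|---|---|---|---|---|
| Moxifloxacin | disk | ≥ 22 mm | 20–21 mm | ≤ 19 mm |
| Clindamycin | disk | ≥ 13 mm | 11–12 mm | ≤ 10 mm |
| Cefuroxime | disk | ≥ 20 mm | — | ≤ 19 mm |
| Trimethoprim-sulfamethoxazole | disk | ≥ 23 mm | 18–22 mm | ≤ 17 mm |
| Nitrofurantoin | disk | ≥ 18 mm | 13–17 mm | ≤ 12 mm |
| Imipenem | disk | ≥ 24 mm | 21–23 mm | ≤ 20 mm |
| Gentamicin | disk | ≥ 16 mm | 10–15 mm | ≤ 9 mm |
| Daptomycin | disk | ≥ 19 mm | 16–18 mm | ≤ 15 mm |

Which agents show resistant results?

Moxifloxacin (20 mm) in 20–21 mm ⇒ I
Clindamycin: 19 mm is ≥ 13 mm — S
Cefuroxime 13 mm: ≤ 19 mm → resistant
Trimethoprim-sulfamethoxazole 21 mm: in 18–22 mm — Intermediate
Nitrofurantoin (8 mm) ≤ 12 mm — R
Imipenem 16 mm: ≤ 20 mm ⇒ resistant
Gentamicin 17 mm: ≥ 16 mm → susceptible
Daptomycin 13 mm: ≤ 15 mm → Resistant

cefuroxime, nitrofurantoin, imipenem, daptomycin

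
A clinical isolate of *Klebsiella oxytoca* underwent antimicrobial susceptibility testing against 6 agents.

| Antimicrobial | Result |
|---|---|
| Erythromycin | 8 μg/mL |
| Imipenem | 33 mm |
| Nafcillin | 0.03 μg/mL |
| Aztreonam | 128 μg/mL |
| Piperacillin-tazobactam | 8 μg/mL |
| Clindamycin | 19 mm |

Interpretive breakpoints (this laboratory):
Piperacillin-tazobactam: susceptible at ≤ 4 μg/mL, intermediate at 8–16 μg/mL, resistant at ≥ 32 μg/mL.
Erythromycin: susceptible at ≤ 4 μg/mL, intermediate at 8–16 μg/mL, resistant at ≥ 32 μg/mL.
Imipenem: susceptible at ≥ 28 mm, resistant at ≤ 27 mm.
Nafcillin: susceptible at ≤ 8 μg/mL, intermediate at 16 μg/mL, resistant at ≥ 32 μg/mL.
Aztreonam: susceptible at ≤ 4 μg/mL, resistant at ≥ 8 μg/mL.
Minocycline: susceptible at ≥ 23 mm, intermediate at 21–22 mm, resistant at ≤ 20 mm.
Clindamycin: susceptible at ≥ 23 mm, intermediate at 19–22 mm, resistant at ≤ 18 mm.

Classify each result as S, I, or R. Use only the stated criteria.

I, S, S, R, I, I

Erythromycin: 8 μg/mL is in 8–16 μg/mL ⇒ Intermediate
Imipenem (33 mm) ≥ 28 mm ⇒ Susceptible
Nafcillin (0.03 μg/mL) ≤ 8 μg/mL ⇒ S
Aztreonam (128 μg/mL) ≥ 8 μg/mL — resistant
Piperacillin-tazobactam 8 μg/mL: in 8–16 μg/mL — Intermediate
Clindamycin: 19 mm is in 19–22 mm — I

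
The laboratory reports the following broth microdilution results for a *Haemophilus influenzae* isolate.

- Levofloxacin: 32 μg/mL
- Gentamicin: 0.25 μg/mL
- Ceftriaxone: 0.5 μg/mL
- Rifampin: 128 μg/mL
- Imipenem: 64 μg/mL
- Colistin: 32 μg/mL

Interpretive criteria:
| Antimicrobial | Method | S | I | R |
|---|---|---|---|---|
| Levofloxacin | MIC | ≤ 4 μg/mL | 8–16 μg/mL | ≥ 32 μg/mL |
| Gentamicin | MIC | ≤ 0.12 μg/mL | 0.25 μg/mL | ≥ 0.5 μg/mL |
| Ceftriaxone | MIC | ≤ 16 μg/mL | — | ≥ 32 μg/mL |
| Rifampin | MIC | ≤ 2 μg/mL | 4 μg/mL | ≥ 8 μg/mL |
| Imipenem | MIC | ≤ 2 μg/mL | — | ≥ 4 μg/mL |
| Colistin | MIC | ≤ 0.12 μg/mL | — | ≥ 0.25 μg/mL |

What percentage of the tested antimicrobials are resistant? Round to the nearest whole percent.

Levofloxacin 32 μg/mL: ≥ 32 μg/mL → resistant
Gentamicin (0.25 μg/mL) = 0.25 μg/mL — Intermediate
Ceftriaxone: 0.5 μg/mL is ≤ 16 μg/mL ⇒ susceptible
Rifampin: 128 μg/mL is ≥ 8 μg/mL — Resistant
Imipenem (64 μg/mL) ≥ 4 μg/mL → R
Colistin 32 μg/mL: ≥ 0.25 μg/mL — R
Resistant: 4/6

67%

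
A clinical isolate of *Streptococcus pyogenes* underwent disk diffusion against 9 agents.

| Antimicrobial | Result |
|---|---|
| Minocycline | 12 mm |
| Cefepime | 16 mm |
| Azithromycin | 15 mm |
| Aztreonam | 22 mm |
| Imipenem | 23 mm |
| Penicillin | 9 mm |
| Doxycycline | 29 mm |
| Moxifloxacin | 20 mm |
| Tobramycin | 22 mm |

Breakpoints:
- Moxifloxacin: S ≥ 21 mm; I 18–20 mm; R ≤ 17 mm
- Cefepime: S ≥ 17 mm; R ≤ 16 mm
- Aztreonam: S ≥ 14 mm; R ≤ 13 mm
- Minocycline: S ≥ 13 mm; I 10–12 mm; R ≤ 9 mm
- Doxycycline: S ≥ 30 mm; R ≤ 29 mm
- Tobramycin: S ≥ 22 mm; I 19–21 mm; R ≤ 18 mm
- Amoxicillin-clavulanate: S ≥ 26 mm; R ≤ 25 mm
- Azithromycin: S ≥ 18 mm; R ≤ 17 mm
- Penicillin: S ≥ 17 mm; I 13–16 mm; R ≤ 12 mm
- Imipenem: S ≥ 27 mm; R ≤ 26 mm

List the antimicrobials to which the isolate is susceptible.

Minocycline: 12 mm is in 10–12 mm — Intermediate
Cefepime (16 mm) ≤ 16 mm ⇒ resistant
Azithromycin 15 mm: ≤ 17 mm → Resistant
Aztreonam: 22 mm is ≥ 14 mm ⇒ Susceptible
Imipenem: 23 mm is ≤ 26 mm → R
Penicillin: 9 mm is ≤ 12 mm — Resistant
Doxycycline (29 mm) ≤ 29 mm ⇒ resistant
Moxifloxacin: 20 mm is in 18–20 mm — I
Tobramycin 22 mm: ≥ 22 mm ⇒ susceptible

aztreonam, tobramycin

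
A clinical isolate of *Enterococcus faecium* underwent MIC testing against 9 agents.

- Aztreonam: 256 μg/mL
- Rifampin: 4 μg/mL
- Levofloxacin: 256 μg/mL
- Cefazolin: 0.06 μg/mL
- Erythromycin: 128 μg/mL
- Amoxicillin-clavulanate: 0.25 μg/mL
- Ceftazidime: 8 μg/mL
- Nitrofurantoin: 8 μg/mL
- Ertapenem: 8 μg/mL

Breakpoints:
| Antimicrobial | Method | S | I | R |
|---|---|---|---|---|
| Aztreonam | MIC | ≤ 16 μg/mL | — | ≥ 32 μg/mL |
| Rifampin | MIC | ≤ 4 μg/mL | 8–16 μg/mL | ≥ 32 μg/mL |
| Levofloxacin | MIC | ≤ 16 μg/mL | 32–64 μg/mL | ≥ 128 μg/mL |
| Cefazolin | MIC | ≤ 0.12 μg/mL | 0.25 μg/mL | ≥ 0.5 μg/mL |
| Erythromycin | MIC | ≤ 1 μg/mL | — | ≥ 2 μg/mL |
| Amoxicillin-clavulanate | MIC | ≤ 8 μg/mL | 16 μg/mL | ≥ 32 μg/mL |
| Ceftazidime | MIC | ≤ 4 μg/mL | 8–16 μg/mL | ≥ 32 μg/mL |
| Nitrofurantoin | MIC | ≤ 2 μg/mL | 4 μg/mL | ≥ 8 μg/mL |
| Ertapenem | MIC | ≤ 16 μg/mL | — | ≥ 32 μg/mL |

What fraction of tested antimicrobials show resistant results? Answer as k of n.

Aztreonam (256 μg/mL) ≥ 32 μg/mL ⇒ Resistant
Rifampin: 4 μg/mL is ≤ 4 μg/mL — susceptible
Levofloxacin 256 μg/mL: ≥ 128 μg/mL — R
Cefazolin: 0.06 μg/mL is ≤ 0.12 μg/mL → S
Erythromycin (128 μg/mL) ≥ 2 μg/mL — Resistant
Amoxicillin-clavulanate: 0.25 μg/mL is ≤ 8 μg/mL → Susceptible
Ceftazidime 8 μg/mL: in 8–16 μg/mL → Intermediate
Nitrofurantoin (8 μg/mL) ≥ 8 μg/mL — Resistant
Ertapenem (8 μg/mL) ≤ 16 μg/mL — Susceptible
Resistant: 4/9

4 of 9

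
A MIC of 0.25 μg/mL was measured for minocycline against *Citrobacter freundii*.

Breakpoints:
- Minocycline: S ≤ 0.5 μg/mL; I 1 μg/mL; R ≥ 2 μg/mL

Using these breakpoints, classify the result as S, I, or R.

Susceptible

Minocycline (0.25 μg/mL) ≤ 0.5 μg/mL ⇒ susceptible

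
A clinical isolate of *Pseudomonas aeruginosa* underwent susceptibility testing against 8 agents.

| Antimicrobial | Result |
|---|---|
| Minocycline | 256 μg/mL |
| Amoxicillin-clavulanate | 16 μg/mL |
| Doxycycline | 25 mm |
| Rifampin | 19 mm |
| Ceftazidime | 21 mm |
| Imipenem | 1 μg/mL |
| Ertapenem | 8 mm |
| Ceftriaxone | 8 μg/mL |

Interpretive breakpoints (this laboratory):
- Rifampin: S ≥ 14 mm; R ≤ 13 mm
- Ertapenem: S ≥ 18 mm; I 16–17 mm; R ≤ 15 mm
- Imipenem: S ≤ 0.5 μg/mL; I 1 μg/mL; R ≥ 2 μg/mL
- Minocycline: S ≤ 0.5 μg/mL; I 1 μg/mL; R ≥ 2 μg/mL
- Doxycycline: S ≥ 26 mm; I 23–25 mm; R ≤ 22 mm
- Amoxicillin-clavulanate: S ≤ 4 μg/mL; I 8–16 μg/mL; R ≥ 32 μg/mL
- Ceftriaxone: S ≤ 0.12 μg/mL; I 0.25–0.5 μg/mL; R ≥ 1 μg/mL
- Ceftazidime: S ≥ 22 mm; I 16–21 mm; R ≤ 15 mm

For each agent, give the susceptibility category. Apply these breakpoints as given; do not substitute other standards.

Minocycline (256 μg/mL) ≥ 2 μg/mL — resistant
Amoxicillin-clavulanate 16 μg/mL: in 8–16 μg/mL → I
Doxycycline (25 mm) in 23–25 mm ⇒ intermediate
Rifampin 19 mm: ≥ 14 mm — Susceptible
Ceftazidime (21 mm) in 16–21 mm ⇒ I
Imipenem 1 μg/mL: = 1 μg/mL ⇒ Intermediate
Ertapenem (8 mm) ≤ 15 mm ⇒ Resistant
Ceftriaxone: 8 μg/mL is ≥ 1 μg/mL → resistant

R, I, I, S, I, I, R, R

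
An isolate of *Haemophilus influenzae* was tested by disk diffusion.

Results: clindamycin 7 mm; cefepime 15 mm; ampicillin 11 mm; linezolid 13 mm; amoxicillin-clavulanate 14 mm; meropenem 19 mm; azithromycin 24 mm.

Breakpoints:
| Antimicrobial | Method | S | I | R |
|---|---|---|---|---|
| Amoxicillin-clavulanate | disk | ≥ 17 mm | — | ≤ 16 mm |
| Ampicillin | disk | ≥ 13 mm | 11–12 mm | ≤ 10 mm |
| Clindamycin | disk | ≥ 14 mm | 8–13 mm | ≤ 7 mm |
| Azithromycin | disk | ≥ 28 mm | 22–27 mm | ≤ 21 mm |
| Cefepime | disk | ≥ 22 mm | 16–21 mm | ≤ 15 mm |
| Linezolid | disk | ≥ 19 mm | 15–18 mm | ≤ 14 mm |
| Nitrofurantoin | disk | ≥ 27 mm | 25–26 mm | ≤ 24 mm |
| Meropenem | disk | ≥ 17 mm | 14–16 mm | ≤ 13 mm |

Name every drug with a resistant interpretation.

clindamycin, cefepime, linezolid, amoxicillin-clavulanate

Clindamycin (7 mm) ≤ 7 mm — resistant
Cefepime 15 mm: ≤ 15 mm ⇒ R
Ampicillin: 11 mm is in 11–12 mm — intermediate
Linezolid 13 mm: ≤ 14 mm ⇒ R
Amoxicillin-clavulanate 14 mm: ≤ 16 mm — Resistant
Meropenem (19 mm) ≥ 17 mm → susceptible
Azithromycin (24 mm) in 22–27 mm ⇒ intermediate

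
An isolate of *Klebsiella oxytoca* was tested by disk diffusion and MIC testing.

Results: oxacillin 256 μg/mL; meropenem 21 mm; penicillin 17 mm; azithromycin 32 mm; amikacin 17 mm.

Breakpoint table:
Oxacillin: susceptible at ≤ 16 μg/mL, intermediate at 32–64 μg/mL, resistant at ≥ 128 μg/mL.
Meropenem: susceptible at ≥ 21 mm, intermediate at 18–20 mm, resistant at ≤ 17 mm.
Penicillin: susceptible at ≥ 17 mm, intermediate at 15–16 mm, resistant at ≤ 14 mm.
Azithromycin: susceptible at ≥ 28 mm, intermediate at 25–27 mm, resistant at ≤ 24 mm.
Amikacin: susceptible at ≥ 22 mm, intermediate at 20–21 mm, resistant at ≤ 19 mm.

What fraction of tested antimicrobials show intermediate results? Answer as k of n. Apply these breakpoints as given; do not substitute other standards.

Oxacillin: 256 μg/mL is ≥ 128 μg/mL → R
Meropenem: 21 mm is ≥ 21 mm → Susceptible
Penicillin (17 mm) ≥ 17 mm ⇒ Susceptible
Azithromycin (32 mm) ≥ 28 mm — susceptible
Amikacin: 17 mm is ≤ 19 mm — resistant
Intermediate: 0/5

0 of 5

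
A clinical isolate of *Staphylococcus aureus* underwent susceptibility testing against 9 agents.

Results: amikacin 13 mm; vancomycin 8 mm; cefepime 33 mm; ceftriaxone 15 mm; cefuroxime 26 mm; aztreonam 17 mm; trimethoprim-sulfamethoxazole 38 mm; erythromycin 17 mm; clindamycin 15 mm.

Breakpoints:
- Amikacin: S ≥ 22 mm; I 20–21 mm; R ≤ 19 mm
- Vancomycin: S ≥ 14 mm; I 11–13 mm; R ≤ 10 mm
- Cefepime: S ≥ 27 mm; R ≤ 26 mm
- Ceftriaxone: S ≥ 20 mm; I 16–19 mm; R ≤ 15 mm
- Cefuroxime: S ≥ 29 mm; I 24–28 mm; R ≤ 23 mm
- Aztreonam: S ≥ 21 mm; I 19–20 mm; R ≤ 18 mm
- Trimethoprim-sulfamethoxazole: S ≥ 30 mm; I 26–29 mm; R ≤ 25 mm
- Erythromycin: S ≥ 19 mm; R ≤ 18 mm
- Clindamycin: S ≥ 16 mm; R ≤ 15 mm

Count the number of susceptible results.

2

Amikacin: 13 mm is ≤ 19 mm → Resistant
Vancomycin: 8 mm is ≤ 10 mm → R
Cefepime: 33 mm is ≥ 27 mm — Susceptible
Ceftriaxone 15 mm: ≤ 15 mm ⇒ Resistant
Cefuroxime: 26 mm is in 24–28 mm — I
Aztreonam 17 mm: ≤ 18 mm ⇒ R
Trimethoprim-sulfamethoxazole (38 mm) ≥ 30 mm → Susceptible
Erythromycin (17 mm) ≤ 18 mm → resistant
Clindamycin (15 mm) ≤ 15 mm → R
Susceptible: 2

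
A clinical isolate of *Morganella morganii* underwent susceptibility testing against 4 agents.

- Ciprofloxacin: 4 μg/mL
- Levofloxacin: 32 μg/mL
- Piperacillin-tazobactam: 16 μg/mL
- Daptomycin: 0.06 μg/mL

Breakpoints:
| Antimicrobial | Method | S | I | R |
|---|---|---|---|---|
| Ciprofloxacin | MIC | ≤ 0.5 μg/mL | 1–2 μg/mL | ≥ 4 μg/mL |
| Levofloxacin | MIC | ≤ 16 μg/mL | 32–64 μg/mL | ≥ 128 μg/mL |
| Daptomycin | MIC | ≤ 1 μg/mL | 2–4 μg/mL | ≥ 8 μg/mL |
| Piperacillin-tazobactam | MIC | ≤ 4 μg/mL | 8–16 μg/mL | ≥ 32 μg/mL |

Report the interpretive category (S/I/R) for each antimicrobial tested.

R, I, I, S

Ciprofloxacin (4 μg/mL) ≥ 4 μg/mL ⇒ resistant
Levofloxacin (32 μg/mL) in 32–64 μg/mL ⇒ Intermediate
Piperacillin-tazobactam: 16 μg/mL is in 8–16 μg/mL — intermediate
Daptomycin (0.06 μg/mL) ≤ 1 μg/mL → susceptible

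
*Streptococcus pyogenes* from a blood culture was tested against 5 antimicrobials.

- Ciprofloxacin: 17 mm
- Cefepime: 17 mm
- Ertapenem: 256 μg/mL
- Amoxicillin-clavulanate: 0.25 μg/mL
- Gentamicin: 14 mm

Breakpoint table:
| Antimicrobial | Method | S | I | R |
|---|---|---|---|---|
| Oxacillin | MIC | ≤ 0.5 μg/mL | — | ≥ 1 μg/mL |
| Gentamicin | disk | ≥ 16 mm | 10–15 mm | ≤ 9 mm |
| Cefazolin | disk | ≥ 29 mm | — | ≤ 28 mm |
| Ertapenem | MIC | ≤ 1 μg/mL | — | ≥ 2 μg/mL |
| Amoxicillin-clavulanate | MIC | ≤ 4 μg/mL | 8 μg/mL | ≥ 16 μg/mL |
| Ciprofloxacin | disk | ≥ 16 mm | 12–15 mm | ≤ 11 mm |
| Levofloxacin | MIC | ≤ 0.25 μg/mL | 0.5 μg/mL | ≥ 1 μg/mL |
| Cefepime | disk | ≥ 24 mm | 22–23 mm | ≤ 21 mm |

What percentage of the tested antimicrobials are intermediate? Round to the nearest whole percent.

Ciprofloxacin 17 mm: ≥ 16 mm ⇒ susceptible
Cefepime (17 mm) ≤ 21 mm — R
Ertapenem: 256 μg/mL is ≥ 2 μg/mL ⇒ R
Amoxicillin-clavulanate 0.25 μg/mL: ≤ 4 μg/mL ⇒ Susceptible
Gentamicin 14 mm: in 10–15 mm ⇒ Intermediate
Intermediate: 1/5

20%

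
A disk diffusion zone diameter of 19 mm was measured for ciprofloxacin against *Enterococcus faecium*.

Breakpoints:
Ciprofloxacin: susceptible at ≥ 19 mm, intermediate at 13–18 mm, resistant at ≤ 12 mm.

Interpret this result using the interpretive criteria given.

Ciprofloxacin 19 mm: ≥ 19 mm → susceptible

Susceptible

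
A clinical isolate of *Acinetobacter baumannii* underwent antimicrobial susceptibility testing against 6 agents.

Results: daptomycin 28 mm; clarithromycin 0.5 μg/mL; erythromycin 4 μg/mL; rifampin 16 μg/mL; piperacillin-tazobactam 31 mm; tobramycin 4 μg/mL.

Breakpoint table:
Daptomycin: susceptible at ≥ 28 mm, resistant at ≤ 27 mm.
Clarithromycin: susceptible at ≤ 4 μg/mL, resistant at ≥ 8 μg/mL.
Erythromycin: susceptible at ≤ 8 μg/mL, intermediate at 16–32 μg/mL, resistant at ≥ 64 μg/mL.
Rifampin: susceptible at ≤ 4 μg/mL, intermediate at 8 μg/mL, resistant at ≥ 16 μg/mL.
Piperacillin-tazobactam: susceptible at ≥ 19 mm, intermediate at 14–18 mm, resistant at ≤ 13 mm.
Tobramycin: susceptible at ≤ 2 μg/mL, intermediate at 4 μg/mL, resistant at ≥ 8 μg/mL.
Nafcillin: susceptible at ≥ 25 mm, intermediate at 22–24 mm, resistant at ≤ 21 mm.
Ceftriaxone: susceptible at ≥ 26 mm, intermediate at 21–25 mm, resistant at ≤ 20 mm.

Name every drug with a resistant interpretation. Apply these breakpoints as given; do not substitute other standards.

rifampin

Daptomycin: 28 mm is ≥ 28 mm ⇒ S
Clarithromycin: 0.5 μg/mL is ≤ 4 μg/mL ⇒ Susceptible
Erythromycin (4 μg/mL) ≤ 8 μg/mL — Susceptible
Rifampin (16 μg/mL) ≥ 16 μg/mL — Resistant
Piperacillin-tazobactam: 31 mm is ≥ 19 mm ⇒ susceptible
Tobramycin (4 μg/mL) = 4 μg/mL → Intermediate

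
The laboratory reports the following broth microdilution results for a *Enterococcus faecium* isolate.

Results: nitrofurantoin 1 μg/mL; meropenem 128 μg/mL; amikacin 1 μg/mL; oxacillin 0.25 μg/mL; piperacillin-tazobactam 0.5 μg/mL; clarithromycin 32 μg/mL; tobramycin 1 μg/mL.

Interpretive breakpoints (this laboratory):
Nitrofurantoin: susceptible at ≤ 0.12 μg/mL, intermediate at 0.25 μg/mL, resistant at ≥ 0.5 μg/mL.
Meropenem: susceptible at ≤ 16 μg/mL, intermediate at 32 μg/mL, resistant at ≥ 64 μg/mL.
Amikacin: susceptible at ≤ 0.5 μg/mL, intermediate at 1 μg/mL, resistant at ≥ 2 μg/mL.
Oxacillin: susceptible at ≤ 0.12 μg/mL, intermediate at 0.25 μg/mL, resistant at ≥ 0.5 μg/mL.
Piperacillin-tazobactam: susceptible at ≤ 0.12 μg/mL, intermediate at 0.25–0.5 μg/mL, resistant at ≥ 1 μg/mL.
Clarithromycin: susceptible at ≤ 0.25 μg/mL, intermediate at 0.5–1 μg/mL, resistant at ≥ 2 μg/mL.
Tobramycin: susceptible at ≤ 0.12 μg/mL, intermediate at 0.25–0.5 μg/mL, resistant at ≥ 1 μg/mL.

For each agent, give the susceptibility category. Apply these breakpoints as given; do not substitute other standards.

R, R, I, I, I, R, R

Nitrofurantoin 1 μg/mL: ≥ 0.5 μg/mL ⇒ Resistant
Meropenem (128 μg/mL) ≥ 64 μg/mL → Resistant
Amikacin: 1 μg/mL is = 1 μg/mL — I
Oxacillin 0.25 μg/mL: = 0.25 μg/mL ⇒ Intermediate
Piperacillin-tazobactam: 0.5 μg/mL is in 0.25–0.5 μg/mL ⇒ intermediate
Clarithromycin (32 μg/mL) ≥ 2 μg/mL — R
Tobramycin (1 μg/mL) ≥ 1 μg/mL — R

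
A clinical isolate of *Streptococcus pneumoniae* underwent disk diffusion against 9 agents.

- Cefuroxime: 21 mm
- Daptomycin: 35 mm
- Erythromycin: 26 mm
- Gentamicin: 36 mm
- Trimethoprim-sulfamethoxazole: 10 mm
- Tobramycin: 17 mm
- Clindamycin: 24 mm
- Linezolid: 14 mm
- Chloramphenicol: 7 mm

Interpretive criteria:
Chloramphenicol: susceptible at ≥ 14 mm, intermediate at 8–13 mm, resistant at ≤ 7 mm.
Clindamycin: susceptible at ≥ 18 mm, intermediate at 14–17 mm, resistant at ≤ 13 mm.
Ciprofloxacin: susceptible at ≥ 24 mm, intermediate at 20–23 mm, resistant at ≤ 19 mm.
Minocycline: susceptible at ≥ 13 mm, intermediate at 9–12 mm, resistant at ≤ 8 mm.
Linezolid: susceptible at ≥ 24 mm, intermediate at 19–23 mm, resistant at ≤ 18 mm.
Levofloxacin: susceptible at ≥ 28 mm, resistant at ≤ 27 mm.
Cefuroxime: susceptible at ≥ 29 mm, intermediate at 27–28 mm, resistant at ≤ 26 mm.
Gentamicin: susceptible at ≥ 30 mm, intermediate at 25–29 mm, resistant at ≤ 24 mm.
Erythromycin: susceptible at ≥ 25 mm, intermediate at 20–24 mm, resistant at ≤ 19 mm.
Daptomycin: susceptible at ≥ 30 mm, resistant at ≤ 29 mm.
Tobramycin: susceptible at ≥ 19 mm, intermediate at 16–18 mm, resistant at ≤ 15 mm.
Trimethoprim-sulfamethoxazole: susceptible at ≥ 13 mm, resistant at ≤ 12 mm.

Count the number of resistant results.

4

Cefuroxime: 21 mm is ≤ 26 mm ⇒ R
Daptomycin: 35 mm is ≥ 30 mm ⇒ Susceptible
Erythromycin: 26 mm is ≥ 25 mm — S
Gentamicin: 36 mm is ≥ 30 mm ⇒ Susceptible
Trimethoprim-sulfamethoxazole: 10 mm is ≤ 12 mm → R
Tobramycin 17 mm: in 16–18 mm ⇒ intermediate
Clindamycin: 24 mm is ≥ 18 mm → susceptible
Linezolid 14 mm: ≤ 18 mm — Resistant
Chloramphenicol: 7 mm is ≤ 7 mm — resistant
Resistant: 4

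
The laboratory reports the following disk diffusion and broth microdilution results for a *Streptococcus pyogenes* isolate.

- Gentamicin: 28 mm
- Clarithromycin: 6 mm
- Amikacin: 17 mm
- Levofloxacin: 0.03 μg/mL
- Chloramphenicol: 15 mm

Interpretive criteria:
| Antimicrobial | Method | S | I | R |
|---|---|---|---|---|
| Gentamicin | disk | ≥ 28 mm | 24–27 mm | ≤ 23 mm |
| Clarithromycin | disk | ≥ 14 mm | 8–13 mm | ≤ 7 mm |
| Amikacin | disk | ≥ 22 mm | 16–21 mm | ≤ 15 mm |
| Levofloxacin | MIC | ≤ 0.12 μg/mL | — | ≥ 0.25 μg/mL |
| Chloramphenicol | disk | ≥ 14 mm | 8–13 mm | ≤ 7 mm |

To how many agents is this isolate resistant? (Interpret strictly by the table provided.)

Gentamicin (28 mm) ≥ 28 mm → Susceptible
Clarithromycin (6 mm) ≤ 7 mm ⇒ resistant
Amikacin: 17 mm is in 16–21 mm ⇒ Intermediate
Levofloxacin 0.03 μg/mL: ≤ 0.12 μg/mL ⇒ Susceptible
Chloramphenicol 15 mm: ≥ 14 mm — Susceptible
Resistant: 1

1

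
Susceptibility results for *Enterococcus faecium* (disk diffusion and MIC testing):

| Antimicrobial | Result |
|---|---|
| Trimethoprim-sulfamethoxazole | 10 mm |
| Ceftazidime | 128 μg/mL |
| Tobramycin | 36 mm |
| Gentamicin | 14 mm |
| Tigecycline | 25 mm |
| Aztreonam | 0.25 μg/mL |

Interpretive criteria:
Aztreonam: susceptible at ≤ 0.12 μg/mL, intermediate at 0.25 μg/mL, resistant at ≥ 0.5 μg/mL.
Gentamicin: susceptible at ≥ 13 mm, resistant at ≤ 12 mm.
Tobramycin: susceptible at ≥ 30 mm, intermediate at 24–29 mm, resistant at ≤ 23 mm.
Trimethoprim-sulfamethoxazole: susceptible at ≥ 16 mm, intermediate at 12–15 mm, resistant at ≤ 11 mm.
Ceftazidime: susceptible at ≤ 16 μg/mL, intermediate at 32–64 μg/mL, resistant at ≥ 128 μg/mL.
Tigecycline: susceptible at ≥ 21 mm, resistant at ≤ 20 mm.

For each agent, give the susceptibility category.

Trimethoprim-sulfamethoxazole (10 mm) ≤ 11 mm → Resistant
Ceftazidime 128 μg/mL: ≥ 128 μg/mL — Resistant
Tobramycin 36 mm: ≥ 30 mm ⇒ susceptible
Gentamicin (14 mm) ≥ 13 mm ⇒ Susceptible
Tigecycline (25 mm) ≥ 21 mm → S
Aztreonam: 0.25 μg/mL is = 0.25 μg/mL → I

R, R, S, S, S, I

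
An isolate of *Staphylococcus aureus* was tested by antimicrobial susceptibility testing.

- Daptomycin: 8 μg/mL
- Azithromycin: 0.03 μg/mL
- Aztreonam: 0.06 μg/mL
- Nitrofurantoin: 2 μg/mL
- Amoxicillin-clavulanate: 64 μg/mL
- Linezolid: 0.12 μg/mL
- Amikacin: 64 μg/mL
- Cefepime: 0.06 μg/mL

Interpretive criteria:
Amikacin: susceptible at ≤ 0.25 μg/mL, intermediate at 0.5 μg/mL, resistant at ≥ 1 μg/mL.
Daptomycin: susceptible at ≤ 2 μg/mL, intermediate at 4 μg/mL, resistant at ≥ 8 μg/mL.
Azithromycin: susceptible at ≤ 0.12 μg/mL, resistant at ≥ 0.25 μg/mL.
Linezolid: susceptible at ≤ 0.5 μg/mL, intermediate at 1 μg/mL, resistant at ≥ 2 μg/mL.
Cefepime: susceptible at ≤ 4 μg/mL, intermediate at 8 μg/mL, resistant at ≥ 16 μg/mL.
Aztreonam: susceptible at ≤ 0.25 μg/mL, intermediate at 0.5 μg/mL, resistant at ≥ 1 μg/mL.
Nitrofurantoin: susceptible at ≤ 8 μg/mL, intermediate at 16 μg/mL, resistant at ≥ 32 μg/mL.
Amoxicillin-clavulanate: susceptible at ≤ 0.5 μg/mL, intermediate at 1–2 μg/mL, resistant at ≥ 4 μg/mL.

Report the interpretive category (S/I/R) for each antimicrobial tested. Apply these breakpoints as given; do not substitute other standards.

Daptomycin 8 μg/mL: ≥ 8 μg/mL — Resistant
Azithromycin 0.03 μg/mL: ≤ 0.12 μg/mL → Susceptible
Aztreonam: 0.06 μg/mL is ≤ 0.25 μg/mL — Susceptible
Nitrofurantoin 2 μg/mL: ≤ 8 μg/mL → susceptible
Amoxicillin-clavulanate (64 μg/mL) ≥ 4 μg/mL ⇒ Resistant
Linezolid (0.12 μg/mL) ≤ 0.5 μg/mL — Susceptible
Amikacin (64 μg/mL) ≥ 1 μg/mL ⇒ Resistant
Cefepime: 0.06 μg/mL is ≤ 4 μg/mL ⇒ susceptible

R, S, S, S, R, S, R, S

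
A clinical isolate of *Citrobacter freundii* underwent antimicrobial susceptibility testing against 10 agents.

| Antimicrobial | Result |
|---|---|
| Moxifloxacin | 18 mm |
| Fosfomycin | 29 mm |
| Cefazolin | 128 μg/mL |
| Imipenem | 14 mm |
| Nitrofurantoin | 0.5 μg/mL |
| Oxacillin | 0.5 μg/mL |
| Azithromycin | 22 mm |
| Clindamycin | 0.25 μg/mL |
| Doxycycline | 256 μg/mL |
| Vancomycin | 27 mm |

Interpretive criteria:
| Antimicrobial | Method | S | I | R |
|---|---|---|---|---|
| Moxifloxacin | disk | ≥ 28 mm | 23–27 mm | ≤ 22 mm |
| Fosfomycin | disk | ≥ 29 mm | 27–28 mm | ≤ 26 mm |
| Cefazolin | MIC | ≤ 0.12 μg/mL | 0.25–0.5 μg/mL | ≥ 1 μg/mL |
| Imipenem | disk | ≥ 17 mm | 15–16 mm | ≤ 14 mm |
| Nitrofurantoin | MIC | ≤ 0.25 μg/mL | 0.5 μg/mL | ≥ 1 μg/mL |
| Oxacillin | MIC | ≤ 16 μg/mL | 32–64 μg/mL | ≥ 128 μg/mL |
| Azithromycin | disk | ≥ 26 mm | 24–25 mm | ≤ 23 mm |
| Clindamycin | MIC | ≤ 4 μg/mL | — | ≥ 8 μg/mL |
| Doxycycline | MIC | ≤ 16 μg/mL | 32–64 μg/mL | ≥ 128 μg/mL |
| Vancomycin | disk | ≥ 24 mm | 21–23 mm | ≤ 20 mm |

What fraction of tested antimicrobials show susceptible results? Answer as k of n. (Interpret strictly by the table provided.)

Moxifloxacin (18 mm) ≤ 22 mm → Resistant
Fosfomycin (29 mm) ≥ 29 mm — Susceptible
Cefazolin: 128 μg/mL is ≥ 1 μg/mL ⇒ resistant
Imipenem 14 mm: ≤ 14 mm → resistant
Nitrofurantoin 0.5 μg/mL: = 0.5 μg/mL → I
Oxacillin (0.5 μg/mL) ≤ 16 μg/mL — susceptible
Azithromycin: 22 mm is ≤ 23 mm — Resistant
Clindamycin (0.25 μg/mL) ≤ 4 μg/mL → S
Doxycycline: 256 μg/mL is ≥ 128 μg/mL → resistant
Vancomycin: 27 mm is ≥ 24 mm ⇒ susceptible
Susceptible: 4/10

4 of 10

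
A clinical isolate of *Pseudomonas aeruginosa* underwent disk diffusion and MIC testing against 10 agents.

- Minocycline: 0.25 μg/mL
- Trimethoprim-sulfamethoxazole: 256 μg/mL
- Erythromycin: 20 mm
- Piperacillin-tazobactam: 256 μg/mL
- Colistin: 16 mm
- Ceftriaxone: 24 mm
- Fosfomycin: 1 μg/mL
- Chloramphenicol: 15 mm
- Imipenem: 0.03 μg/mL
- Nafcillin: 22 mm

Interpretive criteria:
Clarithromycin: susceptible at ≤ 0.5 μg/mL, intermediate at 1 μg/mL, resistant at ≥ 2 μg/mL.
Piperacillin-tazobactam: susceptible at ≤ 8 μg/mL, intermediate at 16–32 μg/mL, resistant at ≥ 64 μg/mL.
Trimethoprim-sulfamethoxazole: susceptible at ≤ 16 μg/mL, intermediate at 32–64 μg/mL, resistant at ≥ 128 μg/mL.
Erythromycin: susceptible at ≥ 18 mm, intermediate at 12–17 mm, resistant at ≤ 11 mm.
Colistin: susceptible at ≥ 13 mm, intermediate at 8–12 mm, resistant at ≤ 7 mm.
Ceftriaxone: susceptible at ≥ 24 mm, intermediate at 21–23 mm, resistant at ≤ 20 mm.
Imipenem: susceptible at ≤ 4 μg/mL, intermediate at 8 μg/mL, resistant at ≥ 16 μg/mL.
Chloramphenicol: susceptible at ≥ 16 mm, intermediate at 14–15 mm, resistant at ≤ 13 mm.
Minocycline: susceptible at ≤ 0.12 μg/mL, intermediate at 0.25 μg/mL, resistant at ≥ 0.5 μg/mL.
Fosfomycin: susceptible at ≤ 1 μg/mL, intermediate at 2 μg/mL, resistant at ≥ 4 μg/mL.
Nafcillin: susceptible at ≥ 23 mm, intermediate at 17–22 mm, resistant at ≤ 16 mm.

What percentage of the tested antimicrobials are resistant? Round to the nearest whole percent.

Minocycline: 0.25 μg/mL is = 0.25 μg/mL ⇒ Intermediate
Trimethoprim-sulfamethoxazole 256 μg/mL: ≥ 128 μg/mL — R
Erythromycin: 20 mm is ≥ 18 mm → susceptible
Piperacillin-tazobactam 256 μg/mL: ≥ 64 μg/mL → R
Colistin (16 mm) ≥ 13 mm ⇒ S
Ceftriaxone (24 mm) ≥ 24 mm ⇒ S
Fosfomycin: 1 μg/mL is ≤ 1 μg/mL — Susceptible
Chloramphenicol: 15 mm is in 14–15 mm → Intermediate
Imipenem: 0.03 μg/mL is ≤ 4 μg/mL — susceptible
Nafcillin 22 mm: in 17–22 mm → intermediate
Resistant: 2/10

20%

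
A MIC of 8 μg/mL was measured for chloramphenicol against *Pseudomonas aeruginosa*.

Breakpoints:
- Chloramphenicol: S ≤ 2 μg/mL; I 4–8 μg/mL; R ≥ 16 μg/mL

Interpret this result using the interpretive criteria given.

I

Chloramphenicol: 8 μg/mL is in 4–8 μg/mL → I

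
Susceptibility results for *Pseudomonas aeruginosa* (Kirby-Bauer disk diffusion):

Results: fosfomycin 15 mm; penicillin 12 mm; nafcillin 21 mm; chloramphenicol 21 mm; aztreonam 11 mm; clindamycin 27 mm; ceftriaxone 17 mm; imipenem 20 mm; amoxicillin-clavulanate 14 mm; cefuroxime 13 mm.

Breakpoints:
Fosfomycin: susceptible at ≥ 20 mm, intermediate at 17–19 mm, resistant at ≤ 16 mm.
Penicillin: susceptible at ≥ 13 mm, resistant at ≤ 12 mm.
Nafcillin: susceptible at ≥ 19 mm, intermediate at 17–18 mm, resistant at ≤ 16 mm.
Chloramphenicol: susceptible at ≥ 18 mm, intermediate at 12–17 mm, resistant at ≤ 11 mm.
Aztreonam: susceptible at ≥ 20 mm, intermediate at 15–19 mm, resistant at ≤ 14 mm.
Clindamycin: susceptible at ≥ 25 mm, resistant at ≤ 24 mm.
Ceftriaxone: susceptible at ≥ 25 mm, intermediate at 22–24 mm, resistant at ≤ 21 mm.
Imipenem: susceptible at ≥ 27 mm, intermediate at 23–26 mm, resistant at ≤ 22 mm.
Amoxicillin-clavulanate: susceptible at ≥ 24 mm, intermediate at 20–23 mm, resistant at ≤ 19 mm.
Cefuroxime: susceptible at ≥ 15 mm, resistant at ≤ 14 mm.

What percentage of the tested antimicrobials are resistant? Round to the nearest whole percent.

70%

Fosfomycin: 15 mm is ≤ 16 mm — R
Penicillin (12 mm) ≤ 12 mm → Resistant
Nafcillin 21 mm: ≥ 19 mm ⇒ susceptible
Chloramphenicol (21 mm) ≥ 18 mm → Susceptible
Aztreonam: 11 mm is ≤ 14 mm ⇒ Resistant
Clindamycin: 27 mm is ≥ 25 mm ⇒ Susceptible
Ceftriaxone (17 mm) ≤ 21 mm → R
Imipenem 20 mm: ≤ 22 mm — R
Amoxicillin-clavulanate (14 mm) ≤ 19 mm → Resistant
Cefuroxime (13 mm) ≤ 14 mm → Resistant
Resistant: 7/10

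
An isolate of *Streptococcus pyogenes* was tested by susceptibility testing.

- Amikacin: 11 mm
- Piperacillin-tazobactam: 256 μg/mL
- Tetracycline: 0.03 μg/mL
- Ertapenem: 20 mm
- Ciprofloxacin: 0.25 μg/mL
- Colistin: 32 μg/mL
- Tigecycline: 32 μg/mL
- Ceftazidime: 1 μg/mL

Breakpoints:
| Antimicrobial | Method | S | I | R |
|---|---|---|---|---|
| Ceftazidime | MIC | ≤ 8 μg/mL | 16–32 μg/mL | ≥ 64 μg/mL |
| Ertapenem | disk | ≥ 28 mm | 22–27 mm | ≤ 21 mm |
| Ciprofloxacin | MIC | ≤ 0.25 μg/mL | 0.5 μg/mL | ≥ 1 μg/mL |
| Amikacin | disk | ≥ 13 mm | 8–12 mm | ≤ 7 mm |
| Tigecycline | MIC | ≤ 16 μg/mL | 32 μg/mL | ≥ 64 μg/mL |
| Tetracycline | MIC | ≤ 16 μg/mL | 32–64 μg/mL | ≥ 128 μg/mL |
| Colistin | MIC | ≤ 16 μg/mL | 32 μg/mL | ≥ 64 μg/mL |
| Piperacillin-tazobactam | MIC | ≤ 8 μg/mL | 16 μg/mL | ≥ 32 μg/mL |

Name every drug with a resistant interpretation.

Amikacin: 11 mm is in 8–12 mm — I
Piperacillin-tazobactam (256 μg/mL) ≥ 32 μg/mL — resistant
Tetracycline: 0.03 μg/mL is ≤ 16 μg/mL → Susceptible
Ertapenem: 20 mm is ≤ 21 mm ⇒ R
Ciprofloxacin (0.25 μg/mL) ≤ 0.25 μg/mL → Susceptible
Colistin: 32 μg/mL is = 32 μg/mL ⇒ I
Tigecycline 32 μg/mL: = 32 μg/mL ⇒ intermediate
Ceftazidime 1 μg/mL: ≤ 8 μg/mL — susceptible

piperacillin-tazobactam, ertapenem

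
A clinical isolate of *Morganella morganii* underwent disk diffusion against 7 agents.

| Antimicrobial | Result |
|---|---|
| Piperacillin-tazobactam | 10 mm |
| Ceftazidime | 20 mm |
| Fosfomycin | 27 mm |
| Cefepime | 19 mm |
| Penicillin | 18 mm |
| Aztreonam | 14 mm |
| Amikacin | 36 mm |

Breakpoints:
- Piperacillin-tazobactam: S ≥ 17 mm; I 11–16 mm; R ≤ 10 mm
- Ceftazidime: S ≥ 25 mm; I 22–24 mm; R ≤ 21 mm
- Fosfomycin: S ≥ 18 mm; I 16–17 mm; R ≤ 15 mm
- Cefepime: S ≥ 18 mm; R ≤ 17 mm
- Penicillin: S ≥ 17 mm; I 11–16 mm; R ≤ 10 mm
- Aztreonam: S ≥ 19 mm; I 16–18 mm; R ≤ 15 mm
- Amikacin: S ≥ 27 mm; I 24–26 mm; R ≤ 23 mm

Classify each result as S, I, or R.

Piperacillin-tazobactam 10 mm: ≤ 10 mm — R
Ceftazidime: 20 mm is ≤ 21 mm → resistant
Fosfomycin (27 mm) ≥ 18 mm ⇒ susceptible
Cefepime: 19 mm is ≥ 18 mm — Susceptible
Penicillin: 18 mm is ≥ 17 mm — susceptible
Aztreonam: 14 mm is ≤ 15 mm ⇒ R
Amikacin 36 mm: ≥ 27 mm ⇒ susceptible

R, R, S, S, S, R, S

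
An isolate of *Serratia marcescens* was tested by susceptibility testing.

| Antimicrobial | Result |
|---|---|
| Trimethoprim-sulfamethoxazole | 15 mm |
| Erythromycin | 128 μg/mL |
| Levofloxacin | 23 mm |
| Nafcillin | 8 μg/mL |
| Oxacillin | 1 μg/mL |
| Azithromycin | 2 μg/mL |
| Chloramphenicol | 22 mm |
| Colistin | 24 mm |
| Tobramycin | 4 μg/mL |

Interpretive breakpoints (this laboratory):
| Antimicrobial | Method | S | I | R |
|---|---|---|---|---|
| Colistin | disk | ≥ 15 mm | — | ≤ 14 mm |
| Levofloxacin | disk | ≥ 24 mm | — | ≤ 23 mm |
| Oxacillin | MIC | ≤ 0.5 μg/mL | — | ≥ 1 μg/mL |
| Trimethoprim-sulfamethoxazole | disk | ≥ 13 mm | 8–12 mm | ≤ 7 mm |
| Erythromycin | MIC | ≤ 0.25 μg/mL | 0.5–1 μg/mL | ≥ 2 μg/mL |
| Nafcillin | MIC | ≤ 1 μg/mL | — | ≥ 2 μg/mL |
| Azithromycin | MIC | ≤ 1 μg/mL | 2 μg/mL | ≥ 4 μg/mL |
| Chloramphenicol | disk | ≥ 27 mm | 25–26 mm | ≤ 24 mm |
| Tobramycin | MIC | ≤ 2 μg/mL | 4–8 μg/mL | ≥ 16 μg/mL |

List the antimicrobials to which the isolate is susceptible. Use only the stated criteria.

Trimethoprim-sulfamethoxazole 15 mm: ≥ 13 mm ⇒ susceptible
Erythromycin 128 μg/mL: ≥ 2 μg/mL → Resistant
Levofloxacin 23 mm: ≤ 23 mm ⇒ resistant
Nafcillin 8 μg/mL: ≥ 2 μg/mL ⇒ resistant
Oxacillin 1 μg/mL: ≥ 1 μg/mL → R
Azithromycin (2 μg/mL) = 2 μg/mL → intermediate
Chloramphenicol (22 mm) ≤ 24 mm — Resistant
Colistin: 24 mm is ≥ 15 mm — Susceptible
Tobramycin: 4 μg/mL is in 4–8 μg/mL → Intermediate

trimethoprim-sulfamethoxazole, colistin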